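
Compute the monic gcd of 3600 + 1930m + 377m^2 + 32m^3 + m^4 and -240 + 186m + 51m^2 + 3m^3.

80 + 18m + m^2

By polynomial division,
  m^4 + 32m^3 + 377m^2 + 1930m + 3600 = ((1/3)m + 5)(3m^3 + 51m^2 + 186m - 240) + (60m^2 + 1080m + 4800)
  3m^3 + 51m^2 + 186m - 240 = ((1/20)m - 1/20)(60m^2 + 1080m + 4800) + (0)
Last nonzero remainder: 60m^2 + 1080m + 4800. Dividing through by 60 gives the monic gcd m^2 + 18m + 80.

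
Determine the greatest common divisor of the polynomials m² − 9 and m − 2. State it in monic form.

1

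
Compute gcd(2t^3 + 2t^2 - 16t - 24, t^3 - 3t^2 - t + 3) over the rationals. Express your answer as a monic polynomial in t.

t - 3

Euclidean algorithm in ℚ[t]:
  2t^3 + 2t^2 - 16t - 24 = (2)(t^3 - 3t^2 - t + 3) + (8t^2 - 14t - 30)
  t^3 - 3t^2 - t + 3 = ((1/8)t - 5/32)(8t^2 - 14t - 30) + ((9/16)t - 27/16)
  8t^2 - 14t - 30 = ((128/9)t + 160/9)((9/16)t - 27/16) + (0)
Last nonzero remainder: (9/16)t - 27/16. Dividing through by 9/16 gives the monic gcd t - 3.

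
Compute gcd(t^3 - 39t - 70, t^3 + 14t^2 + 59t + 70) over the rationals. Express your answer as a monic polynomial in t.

t^2 + 7t + 10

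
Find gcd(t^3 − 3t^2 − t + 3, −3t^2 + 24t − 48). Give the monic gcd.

1

Apply the Euclidean algorithm:
  t^3 − 3t^2 − t + 3 = (−(1/3)t − 5/3)(−3t^2 + 24t − 48) + (23t − 77)
  −3t^2 + 24t − 48 = (−(3/23)t + 321/529)(23t − 77) + (−675/529)
  23t − 77 = (−(12167/675)t + 40733/675)(−675/529) + (0)
The last nonzero remainder is the constant −675/529, so the polynomials are coprime and gcd = 1.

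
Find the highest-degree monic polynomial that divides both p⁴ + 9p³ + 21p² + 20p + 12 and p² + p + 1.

p² + p + 1

Euclidean algorithm in ℚ[p]:
  p⁴ + 9p³ + 21p² + 20p + 12 = (p² + 8p + 12)(p² + p + 1) + (0)
The last nonzero remainder p² + p + 1 is already monic.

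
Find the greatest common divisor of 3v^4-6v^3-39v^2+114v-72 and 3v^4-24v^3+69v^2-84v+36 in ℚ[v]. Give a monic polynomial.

v^3-6v^2+11v-6

Apply the Euclidean algorithm:
  3v^4-6v^3-39v^2+114v-72 = (3v^4-24v^3+69v^2-84v+36) + (18v^3-108v^2+198v-108)
  3v^4-24v^3+69v^2-84v+36 = ((1/6)v-1/3)(18v^3-108v^2+198v-108) + (0)
Last nonzero remainder: 18v^3-108v^2+198v-108. Dividing through by 18 gives the monic gcd v^3-6v^2+11v-6.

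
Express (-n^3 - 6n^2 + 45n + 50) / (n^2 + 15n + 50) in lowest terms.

Euclidean algorithm in ℚ[n]:
  -n^3 - 6n^2 + 45n + 50 = (-n + 9)(n^2 + 15n + 50) + (-40n - 400)
  n^2 + 15n + 50 = (-(1/40)n - 1/8)(-40n - 400) + (0)
Last nonzero remainder: -40n - 400. Dividing through by -40 gives the monic gcd n + 10.
Cancel n + 10 from numerator and denominator to get the reduced form.

(-n^2 + 4n + 5)/(n + 5)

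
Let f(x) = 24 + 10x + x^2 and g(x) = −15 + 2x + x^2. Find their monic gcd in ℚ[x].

1

Apply the Euclidean algorithm:
  x^2 + 10x + 24 = (x^2 + 2x − 15) + (8x + 39)
  x^2 + 2x − 15 = ((1/8)x − 23/64)(8x + 39) + (−63/64)
  8x + 39 = (−(512/63)x − 832/21)(−63/64) + (0)
The last nonzero remainder is the constant −63/64, so the polynomials are coprime and gcd = 1.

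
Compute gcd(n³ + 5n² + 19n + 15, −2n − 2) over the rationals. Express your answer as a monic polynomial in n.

n + 1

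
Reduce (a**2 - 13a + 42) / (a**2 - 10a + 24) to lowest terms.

(a - 7)/(a - 4)

Repeated division with remainder:
  a**2 - 13a + 42 = (a**2 - 10a + 24) + (-3a + 18)
  a**2 - 10a + 24 = (-(1/3)a + 4/3)(-3a + 18) + (0)
Last nonzero remainder: -3a + 18. Dividing through by -3 gives the monic gcd a - 6.
Cancel a - 6 from numerator and denominator to get the reduced form.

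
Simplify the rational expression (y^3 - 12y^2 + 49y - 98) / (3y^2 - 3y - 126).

Apply the Euclidean algorithm:
  y^3 - 12y^2 + 49y - 98 = ((1/3)y - 11/3)(3y^2 - 3y - 126) + (80y - 560)
  3y^2 - 3y - 126 = ((3/80)y + 9/40)(80y - 560) + (0)
Last nonzero remainder: 80y - 560. Dividing through by 80 gives the monic gcd y - 7.
Cancel y - 7 from numerator and denominator to get the reduced form.

(y^2 - 5y + 14)/(3y + 18)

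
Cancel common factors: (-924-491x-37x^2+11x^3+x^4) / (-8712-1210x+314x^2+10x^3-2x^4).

Euclidean algorithm in ℚ[x]:
  x^4+11x^3-37x^2-491x-924 = (-1/2)(-2x^4+10x^3+314x^2-1210x-8712) + (16x^3+120x^2-1096x-5280)
  -2x^4+10x^3+314x^2-1210x-8712 = (-(1/8)x+25/16)(16x^3+120x^2-1096x-5280) + (-(21/2)x^2-(315/2)x-462)
  16x^3+120x^2-1096x-5280 = (-(32/21)x+80/7)(-(21/2)x^2-(315/2)x-462) + (0)
Last nonzero remainder: -(21/2)x^2-(315/2)x-462. Dividing through by -21/2 gives the monic gcd x^2+15x+44.
Cancel x^2+15x+44 from numerator and denominator to get the reduced form.

(21+4x-x^2)/(198-40x+2x^2)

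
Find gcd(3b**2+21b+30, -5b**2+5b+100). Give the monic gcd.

By polynomial division,
  3b**2+21b+30 = (-3/5)(-5b**2+5b+100) + (24b+90)
  -5b**2+5b+100 = (-(5/24)b+95/96)(24b+90) + (175/16)
  24b+90 = ((384/175)b+288/35)(175/16) + (0)
The last nonzero remainder is the constant 175/16, so the polynomials are coprime and gcd = 1.

1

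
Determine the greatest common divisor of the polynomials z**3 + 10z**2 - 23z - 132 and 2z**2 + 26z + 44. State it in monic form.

z + 11

Euclidean algorithm in ℚ[z]:
  z**3 + 10z**2 - 23z - 132 = ((1/2)z - 3/2)(2z**2 + 26z + 44) + (-6z - 66)
  2z**2 + 26z + 44 = (-(1/3)z - 2/3)(-6z - 66) + (0)
Last nonzero remainder: -6z - 66. Dividing through by -6 gives the monic gcd z + 11.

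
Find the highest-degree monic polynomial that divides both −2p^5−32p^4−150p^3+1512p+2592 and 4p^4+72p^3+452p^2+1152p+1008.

Repeated division with remainder:
  −2p^5−32p^4−150p^3+1512p+2592 = (−(1/2)p+1)(4p^4+72p^3+452p^2+1152p+1008) + (4p^3+124p^2+864p+1584)
  4p^4+72p^3+452p^2+1152p+1008 = (p−13)(4p^3+124p^2+864p+1584) + (1200p^2+10800p+21600)
  4p^3+124p^2+864p+1584 = ((1/300)p+11/150)(1200p^2+10800p+21600) + (0)
Last nonzero remainder: 1200p^2+10800p+21600. Dividing through by 1200 gives the monic gcd p^2+9p+18.

p^2+9p+18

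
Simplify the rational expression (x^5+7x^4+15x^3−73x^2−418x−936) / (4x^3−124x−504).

Euclidean algorithm in ℚ[x]:
  x^5+7x^4+15x^3−73x^2−418x−936 = ((1/4)x^2+(7/4)x+23/2)(4x^3−124x−504) + (270x^2+1890x+4860)
  4x^3−124x−504 = ((2/135)x−14/135)(270x^2+1890x+4860) + (0)
Last nonzero remainder: 270x^2+1890x+4860. Dividing through by 270 gives the monic gcd x^2+7x+18.
Cancel x^2+7x+18 from numerator and denominator to get the reduced form.

(x^3−3x−52)/(4x−28)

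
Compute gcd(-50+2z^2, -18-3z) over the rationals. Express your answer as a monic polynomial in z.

Apply the Euclidean algorithm:
  2z^2-50 = (-(2/3)z+4)(-3z-18) + (22)
  -3z-18 = (-(3/22)z-9/11)(22) + (0)
The last nonzero remainder is the constant 22, so the polynomials are coprime and gcd = 1.

1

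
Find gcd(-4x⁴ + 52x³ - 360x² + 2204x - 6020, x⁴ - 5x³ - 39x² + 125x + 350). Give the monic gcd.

x² - 12x + 35

Repeated division with remainder:
  -4x⁴ + 52x³ - 360x² + 2204x - 6020 = (-4)(x⁴ - 5x³ - 39x² + 125x + 350) + (32x³ - 516x² + 2704x - 4620)
  x⁴ - 5x³ - 39x² + 125x + 350 = ((1/32)x + 89/256)(32x³ - 516x² + 2704x - 4620) + ((3577/64)x² - (10731/16)x + 125195/64)
  32x³ - 516x² + 2704x - 4620 = ((2048/3577)x - 8448/3577)((3577/64)x² - (10731/16)x + 125195/64) + (0)
Last nonzero remainder: (3577/64)x² - (10731/16)x + 125195/64. Dividing through by 3577/64 gives the monic gcd x² - 12x + 35.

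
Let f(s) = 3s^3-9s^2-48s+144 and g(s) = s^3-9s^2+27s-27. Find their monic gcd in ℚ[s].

s-3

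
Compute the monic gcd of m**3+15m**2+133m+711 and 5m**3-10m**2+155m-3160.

m**2+6m+79

Apply the Euclidean algorithm:
  m**3+15m**2+133m+711 = (1/5)(5m**3-10m**2+155m-3160) + (17m**2+102m+1343)
  5m**3-10m**2+155m-3160 = ((5/17)m-40/17)(17m**2+102m+1343) + (0)
Last nonzero remainder: 17m**2+102m+1343. Dividing through by 17 gives the monic gcd m**2+6m+79.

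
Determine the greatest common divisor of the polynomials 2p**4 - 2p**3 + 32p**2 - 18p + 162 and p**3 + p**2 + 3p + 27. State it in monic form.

p**2 - 2p + 9

Apply the Euclidean algorithm:
  2p**4 - 2p**3 + 32p**2 - 18p + 162 = (2p - 4)(p**3 + p**2 + 3p + 27) + (30p**2 - 60p + 270)
  p**3 + p**2 + 3p + 27 = ((1/30)p + 1/10)(30p**2 - 60p + 270) + (0)
Last nonzero remainder: 30p**2 - 60p + 270. Dividing through by 30 gives the monic gcd p**2 - 2p + 9.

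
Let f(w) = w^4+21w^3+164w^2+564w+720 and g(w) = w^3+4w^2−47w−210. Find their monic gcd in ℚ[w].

w^2+11w+30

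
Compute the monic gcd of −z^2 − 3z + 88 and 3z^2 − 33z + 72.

z − 8

Apply the Euclidean algorithm:
  −z^2 − 3z + 88 = (−1/3)(3z^2 − 33z + 72) + (−14z + 112)
  3z^2 − 33z + 72 = (−(3/14)z + 9/14)(−14z + 112) + (0)
Last nonzero remainder: −14z + 112. Dividing through by −14 gives the monic gcd z − 8.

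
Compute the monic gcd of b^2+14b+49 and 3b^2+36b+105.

Euclidean algorithm in ℚ[b]:
  b^2+14b+49 = (1/3)(3b^2+36b+105) + (2b+14)
  3b^2+36b+105 = ((3/2)b+15/2)(2b+14) + (0)
Last nonzero remainder: 2b+14. Dividing through by 2 gives the monic gcd b+7.

b+7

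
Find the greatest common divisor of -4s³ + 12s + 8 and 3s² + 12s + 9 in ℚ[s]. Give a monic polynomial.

s + 1

Repeated division with remainder:
  -4s³ + 12s + 8 = (-(4/3)s + 16/3)(3s² + 12s + 9) + (-40s - 40)
  3s² + 12s + 9 = (-(3/40)s - 9/40)(-40s - 40) + (0)
Last nonzero remainder: -40s - 40. Dividing through by -40 gives the monic gcd s + 1.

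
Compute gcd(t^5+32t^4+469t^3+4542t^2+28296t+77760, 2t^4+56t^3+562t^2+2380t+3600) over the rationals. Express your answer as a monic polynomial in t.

t^2+19t+90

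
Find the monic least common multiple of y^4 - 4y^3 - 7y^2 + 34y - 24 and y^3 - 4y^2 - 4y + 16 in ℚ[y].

y^5 - 2y^4 - 15y^3 + 20y^2 + 44y - 48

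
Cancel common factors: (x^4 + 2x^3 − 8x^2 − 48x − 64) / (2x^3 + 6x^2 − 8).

(x^3 − 8x − 32)/(2x^2 + 2x − 4)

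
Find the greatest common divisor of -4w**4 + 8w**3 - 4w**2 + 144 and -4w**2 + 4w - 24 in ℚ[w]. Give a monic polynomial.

By polynomial division,
  -4w**4 + 8w**3 - 4w**2 + 144 = (w**2 - w - 6)(-4w**2 + 4w - 24) + (0)
Last nonzero remainder: -4w**2 + 4w - 24. Dividing through by -4 gives the monic gcd w**2 - w + 6.

w**2 - w + 6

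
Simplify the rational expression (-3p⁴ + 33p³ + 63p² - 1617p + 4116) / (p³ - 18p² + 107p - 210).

By polynomial division,
  -3p⁴ + 33p³ + 63p² - 1617p + 4116 = (-3p - 21)(p³ - 18p² + 107p - 210) + (6p² - 294)
  p³ - 18p² + 107p - 210 = ((1/6)p - 3)(6p² - 294) + (156p - 1092)
  6p² - 294 = ((1/26)p + 7/26)(156p - 1092) + (0)
Last nonzero remainder: 156p - 1092. Dividing through by 156 gives the monic gcd p - 7.
Cancel p - 7 from numerator and denominator to get the reduced form.

(-3p³ + 12p² + 147p - 588)/(p² - 11p + 30)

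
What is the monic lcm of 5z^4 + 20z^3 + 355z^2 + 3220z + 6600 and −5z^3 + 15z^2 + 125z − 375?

By polynomial division,
  5z^4 + 20z^3 + 355z^2 + 3220z + 6600 = (−z − 7)(−5z^3 + 15z^2 + 125z − 375) + (585z^2 + 3720z + 3975)
  −5z^3 + 15z^2 + 125z − 375 = (−(1/117)z + 365/4563)(585z^2 + 3720z + 3975) + (−(210800/1521)z − 1054000/1521)
  585z^2 + 3720z + 3975 = (−(177957/42160)z − 241839/42160)(−(210800/1521)z − 1054000/1521) + (0)
Last nonzero remainder: −(210800/1521)z − 1054000/1521. Dividing through by −210800/1521 gives the monic gcd z + 5.
Then lcm(f, g) = f·g / gcd(f, g); expanding and making the result monic gives the answer.

z^6 − 4z^5 + 54z^4 + 136z^3 − 2767z^2 − 900z + 19800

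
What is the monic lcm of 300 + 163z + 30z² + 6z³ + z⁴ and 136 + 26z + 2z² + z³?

10200 + 4942z + 994z² + 307z³ + 52z⁴ + 4z⁵ + z⁶

Repeated division with remainder:
  z⁴ + 6z³ + 30z² + 163z + 300 = (z + 4)(z³ + 2z² + 26z + 136) + (−4z² − 77z − 244)
  z³ + 2z² + 26z + 136 = (−(1/4)z + 69/16)(−4z² − 77z − 244) + ((4753/16)z + 4753/4)
  −4z² − 77z − 244 = (−(64/4753)z − 976/4753)((4753/16)z + 4753/4) + (0)
Last nonzero remainder: (4753/16)z + 4753/4. Dividing through by 4753/16 gives the monic gcd z + 4.
Then lcm(f, g) = f·g / gcd(f, g); expanding and making the result monic gives the answer.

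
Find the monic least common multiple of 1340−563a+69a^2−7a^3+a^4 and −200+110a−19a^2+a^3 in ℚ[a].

Euclidean algorithm in ℚ[a]:
  a^4−7a^3+69a^2−563a+1340 = (a+12)(a^3−19a^2+110a−200) + (187a^2−1683a+3740)
  a^3−19a^2+110a−200 = ((1/187)a−10/187)(187a^2−1683a+3740) + (0)
Last nonzero remainder: 187a^2−1683a+3740. Dividing through by 187 gives the monic gcd a^2−9a+20.
Then lcm(f, g) = f·g / gcd(f, g); expanding and making the result monic gives the answer.

−13400+6970a−1253a^2+139a^3−17a^4+a^5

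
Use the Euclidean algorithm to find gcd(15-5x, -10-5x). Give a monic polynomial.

1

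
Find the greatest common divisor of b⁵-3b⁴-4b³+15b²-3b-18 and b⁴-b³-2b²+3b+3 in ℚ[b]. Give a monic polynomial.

By polynomial division,
  b⁵-3b⁴-4b³+15b²-3b-18 = (b-2)(b⁴-b³-2b²+3b+3) + (-4b³+8b²-12)
  b⁴-b³-2b²+3b+3 = (-(1/4)b-1/4)(-4b³+8b²-12) + (0)
Last nonzero remainder: -4b³+8b²-12. Dividing through by -4 gives the monic gcd b³-2b²+3.

b³-2b²+3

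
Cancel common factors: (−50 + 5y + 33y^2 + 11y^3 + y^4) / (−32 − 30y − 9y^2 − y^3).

(25 − 15y − 9y^2 − y^3)/(16 + 7y + y^2)

Euclidean algorithm in ℚ[y]:
  y^4 + 11y^3 + 33y^2 + 5y − 50 = (−y − 2)(−y^3 − 9y^2 − 30y − 32) + (−15y^2 − 87y − 114)
  −y^3 − 9y^2 − 30y − 32 = ((1/15)y + 16/75)(−15y^2 − 87y − 114) + (−(96/25)y − 192/25)
  −15y^2 − 87y − 114 = ((125/32)y + 475/32)(−(96/25)y − 192/25) + (0)
Last nonzero remainder: −(96/25)y − 192/25. Dividing through by −96/25 gives the monic gcd y + 2.
Cancel y + 2 from numerator and denominator to get the reduced form.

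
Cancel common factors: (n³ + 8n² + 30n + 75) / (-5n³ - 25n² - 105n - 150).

(-n - 5)/(5n + 10)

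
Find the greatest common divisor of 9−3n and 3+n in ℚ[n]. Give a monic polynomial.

Repeated division with remainder:
  −3n+9 = (−3)(n+3) + (18)
  n+3 = ((1/18)n+1/6)(18) + (0)
The last nonzero remainder is the constant 18, so the polynomials are coprime and gcd = 1.

1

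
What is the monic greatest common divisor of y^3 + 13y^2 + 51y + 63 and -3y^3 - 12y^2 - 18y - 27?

Apply the Euclidean algorithm:
  y^3 + 13y^2 + 51y + 63 = (-1/3)(-3y^3 - 12y^2 - 18y - 27) + (9y^2 + 45y + 54)
  -3y^3 - 12y^2 - 18y - 27 = (-(1/3)y + 1/3)(9y^2 + 45y + 54) + (-15y - 45)
  9y^2 + 45y + 54 = (-(3/5)y - 6/5)(-15y - 45) + (0)
Last nonzero remainder: -15y - 45. Dividing through by -15 gives the monic gcd y + 3.

y + 3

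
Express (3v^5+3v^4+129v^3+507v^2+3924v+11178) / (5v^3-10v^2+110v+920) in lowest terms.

By polynomial division,
  3v^5+3v^4+129v^3+507v^2+3924v+11178 = ((3/5)v^2+(9/5)v+81/5)(5v^3-10v^2+110v+920) + (-81v^2+486v-3726)
  5v^3-10v^2+110v+920 = (-(5/81)v-20/81)(-81v^2+486v-3726) + (0)
Last nonzero remainder: -81v^2+486v-3726. Dividing through by -81 gives the monic gcd v^2-6v+46.
Cancel v^2-6v+46 from numerator and denominator to get the reduced form.

(3v^3+21v^2+117v+243)/(5v+20)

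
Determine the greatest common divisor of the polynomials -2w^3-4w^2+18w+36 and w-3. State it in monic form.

w-3

Apply the Euclidean algorithm:
  -2w^3-4w^2+18w+36 = (-2w^2-10w-12)(w-3) + (0)
The last nonzero remainder w-3 is already monic.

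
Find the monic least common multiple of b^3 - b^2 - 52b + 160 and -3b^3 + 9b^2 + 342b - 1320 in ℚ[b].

By polynomial division,
  b^3 - b^2 - 52b + 160 = (-1/3)(-3b^3 + 9b^2 + 342b - 1320) + (2b^2 + 62b - 280)
  -3b^3 + 9b^2 + 342b - 1320 = (-(3/2)b + 51)(2b^2 + 62b - 280) + (-3240b + 12960)
  2b^2 + 62b - 280 = (-(1/1620)b - 7/324)(-3240b + 12960) + (0)
Last nonzero remainder: -3240b + 12960. Dividing through by -3240 gives the monic gcd b - 4.
Then lcm(f, g) = f·g / gcd(f, g); expanding and making the result monic gives the answer.

b^5 - 163b^3 + 218b^2 + 5880b - 17600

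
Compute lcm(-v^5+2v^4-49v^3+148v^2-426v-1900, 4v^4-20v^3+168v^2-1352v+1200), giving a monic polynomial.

Euclidean algorithm in ℚ[v]:
  -v^5+2v^4-49v^3+148v^2-426v-1900 = (-(1/4)v-3/4)(4v^4-20v^3+168v^2-1352v+1200) + (-22v^3-64v^2-1140v-1000)
  4v^4-20v^3+168v^2-1352v+1200 = (-(2/11)v+174/121)(-22v^3-64v^2-1140v-1000) + ((6384/121)v^2+(12768/121)v+319200/121)
  -22v^3-64v^2-1140v-1000 = (-(1331/3192)v-605/1596)((6384/121)v^2+(12768/121)v+319200/121) + (0)
Last nonzero remainder: (6384/121)v^2+(12768/121)v+319200/121. Dividing through by 6384/121 gives the monic gcd v^2+2v+50.
Then lcm(f, g) = f·g / gcd(f, g); expanding and making the result monic gives the answer.

v^7-9v^6+69v^5-503v^4+1756v^3-1970v^2-10744v+11400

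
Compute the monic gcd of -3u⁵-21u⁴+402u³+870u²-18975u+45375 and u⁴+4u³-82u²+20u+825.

u³+u²-85u+275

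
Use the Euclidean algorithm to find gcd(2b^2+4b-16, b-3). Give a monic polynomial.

1

Euclidean algorithm in ℚ[b]:
  2b^2+4b-16 = (2b+10)(b-3) + (14)
  b-3 = ((1/14)b-3/14)(14) + (0)
The last nonzero remainder is the constant 14, so the polynomials are coprime and gcd = 1.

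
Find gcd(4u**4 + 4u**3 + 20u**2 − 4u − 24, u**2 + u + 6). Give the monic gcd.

u**2 + u + 6

Apply the Euclidean algorithm:
  4u**4 + 4u**3 + 20u**2 − 4u − 24 = (4u**2 − 4)(u**2 + u + 6) + (0)
The last nonzero remainder u**2 + u + 6 is already monic.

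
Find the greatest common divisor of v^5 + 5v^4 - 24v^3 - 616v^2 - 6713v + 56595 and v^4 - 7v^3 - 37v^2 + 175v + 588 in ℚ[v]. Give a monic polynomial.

v^2 - 14v + 49

Repeated division with remainder:
  v^5 + 5v^4 - 24v^3 - 616v^2 - 6713v + 56595 = (v + 12)(v^4 - 7v^3 - 37v^2 + 175v + 588) + (97v^3 - 347v^2 - 9401v + 49539)
  v^4 - 7v^3 - 37v^2 + 175v + 588 = ((1/97)v - 332/9409)(97v^3 - 347v^2 - 9401v + 49539) + ((448560/9409)v^2 - (6279840/9409)v + 21979440/9409)
  97v^3 - 347v^2 - 9401v + 49539 = ((912673/448560)v + 3170833/149520)((448560/9409)v^2 - (6279840/9409)v + 21979440/9409) + (0)
Last nonzero remainder: (448560/9409)v^2 - (6279840/9409)v + 21979440/9409. Dividing through by 448560/9409 gives the monic gcd v^2 - 14v + 49.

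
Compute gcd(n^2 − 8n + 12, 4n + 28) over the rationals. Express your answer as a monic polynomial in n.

By polynomial division,
  n^2 − 8n + 12 = ((1/4)n − 15/4)(4n + 28) + (117)
  4n + 28 = ((4/117)n + 28/117)(117) + (0)
The last nonzero remainder is the constant 117, so the polynomials are coprime and gcd = 1.

1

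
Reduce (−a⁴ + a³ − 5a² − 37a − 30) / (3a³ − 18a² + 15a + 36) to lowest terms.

(−a³ + 2a² − 7a − 30)/(3a² − 21a + 36)

Repeated division with remainder:
  −a⁴ + a³ − 5a² − 37a − 30 = (−(1/3)a − 5/3)(3a³ − 18a² + 15a + 36) + (−30a² + 30)
  3a³ − 18a² + 15a + 36 = (−(1/10)a + 3/5)(−30a² + 30) + (18a + 18)
  −30a² + 30 = (−(5/3)a + 5/3)(18a + 18) + (0)
Last nonzero remainder: 18a + 18. Dividing through by 18 gives the monic gcd a + 1.
Cancel a + 1 from numerator and denominator to get the reduced form.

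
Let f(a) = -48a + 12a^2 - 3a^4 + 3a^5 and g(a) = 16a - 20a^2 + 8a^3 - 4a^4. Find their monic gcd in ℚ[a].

4a - a^2 + a^3

Repeated division with remainder:
  3a^5 - 3a^4 + 12a^2 - 48a = (-(3/4)a - 3/4)(-4a^4 + 8a^3 - 20a^2 + 16a) + (-9a^3 + 9a^2 - 36a)
  -4a^4 + 8a^3 - 20a^2 + 16a = ((4/9)a - 4/9)(-9a^3 + 9a^2 - 36a) + (0)
Last nonzero remainder: -9a^3 + 9a^2 - 36a. Dividing through by -9 gives the monic gcd a^3 - a^2 + 4a.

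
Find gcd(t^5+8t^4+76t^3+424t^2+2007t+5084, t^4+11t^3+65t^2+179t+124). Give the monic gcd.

Apply the Euclidean algorithm:
  t^5+8t^4+76t^3+424t^2+2007t+5084 = (t-3)(t^4+11t^3+65t^2+179t+124) + (44t^3+440t^2+2420t+5456)
  t^4+11t^3+65t^2+179t+124 = ((1/44)t+1/44)(44t^3+440t^2+2420t+5456) + (0)
Last nonzero remainder: 44t^3+440t^2+2420t+5456. Dividing through by 44 gives the monic gcd t^3+10t^2+55t+124.

t^3+10t^2+55t+124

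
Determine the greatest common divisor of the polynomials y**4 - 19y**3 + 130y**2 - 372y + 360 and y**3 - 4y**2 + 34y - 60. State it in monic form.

By polynomial division,
  y**4 - 19y**3 + 130y**2 - 372y + 360 = (y - 15)(y**3 - 4y**2 + 34y - 60) + (36y**2 + 198y - 540)
  y**3 - 4y**2 + 34y - 60 = ((1/36)y - 19/72)(36y**2 + 198y - 540) + ((405/4)y - 405/2)
  36y**2 + 198y - 540 = ((16/45)y + 8/3)((405/4)y - 405/2) + (0)
Last nonzero remainder: (405/4)y - 405/2. Dividing through by 405/4 gives the monic gcd y - 2.

y - 2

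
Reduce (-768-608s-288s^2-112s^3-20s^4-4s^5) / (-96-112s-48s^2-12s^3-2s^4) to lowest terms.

Euclidean algorithm in ℚ[s]:
  -4s^5-20s^4-112s^3-288s^2-608s-768 = (2s-2)(-2s^4-12s^3-48s^2-112s-96) + (-40s^3-160s^2-640s-960)
  -2s^4-12s^3-48s^2-112s-96 = ((1/20)s+1/10)(-40s^3-160s^2-640s-960) + (0)
Last nonzero remainder: -40s^3-160s^2-640s-960. Dividing through by -40 gives the monic gcd s^3+4s^2+16s+24.
Cancel s^3+4s^2+16s+24 from numerator and denominator to get the reduced form.

(16+2s+2s^2)/(2+s)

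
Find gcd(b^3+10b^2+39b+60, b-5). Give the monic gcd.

Repeated division with remainder:
  b^3+10b^2+39b+60 = (b^2+15b+114)(b-5) + (630)
  b-5 = ((1/630)b-1/126)(630) + (0)
The last nonzero remainder is the constant 630, so the polynomials are coprime and gcd = 1.

1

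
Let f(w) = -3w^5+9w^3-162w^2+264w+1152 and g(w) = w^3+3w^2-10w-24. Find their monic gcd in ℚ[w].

Repeated division with remainder:
  -3w^5+9w^3-162w^2+264w+1152 = (-3w^2+9w-48)(w^3+3w^2-10w-24) + (0)
The last nonzero remainder w^3+3w^2-10w-24 is already monic.

w^3+3w^2-10w-24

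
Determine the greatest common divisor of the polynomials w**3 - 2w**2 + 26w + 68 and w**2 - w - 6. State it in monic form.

w + 2

Euclidean algorithm in ℚ[w]:
  w**3 - 2w**2 + 26w + 68 = (w - 1)(w**2 - w - 6) + (31w + 62)
  w**2 - w - 6 = ((1/31)w - 3/31)(31w + 62) + (0)
Last nonzero remainder: 31w + 62. Dividing through by 31 gives the monic gcd w + 2.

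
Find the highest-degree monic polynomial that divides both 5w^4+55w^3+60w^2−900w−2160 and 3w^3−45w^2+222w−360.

w−4

Repeated division with remainder:
  5w^4+55w^3+60w^2−900w−2160 = ((5/3)w+130/3)(3w^3−45w^2+222w−360) + (1640w^2−9920w+13440)
  3w^3−45w^2+222w−360 = ((3/1640)w−1101/67240)(1640w^2−9920w+13440) + ((58806/1681)w−235224/1681)
  1640w^2−9920w+13440 = ((1378420/29403)w−941360/9801)((58806/1681)w−235224/1681) + (0)
Last nonzero remainder: (58806/1681)w−235224/1681. Dividing through by 58806/1681 gives the monic gcd w−4.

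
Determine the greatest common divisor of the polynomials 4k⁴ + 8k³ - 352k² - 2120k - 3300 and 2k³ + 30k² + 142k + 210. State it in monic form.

Apply the Euclidean algorithm:
  4k⁴ + 8k³ - 352k² - 2120k - 3300 = (2k - 26)(2k³ + 30k² + 142k + 210) + (144k² + 1152k + 2160)
  2k³ + 30k² + 142k + 210 = ((1/72)k + 7/72)(144k² + 1152k + 2160) + (0)
Last nonzero remainder: 144k² + 1152k + 2160. Dividing through by 144 gives the monic gcd k² + 8k + 15.

k² + 8k + 15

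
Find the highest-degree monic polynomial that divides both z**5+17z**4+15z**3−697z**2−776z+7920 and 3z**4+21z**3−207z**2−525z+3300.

z**3+12z**2−9z−220

Apply the Euclidean algorithm:
  z**5+17z**4+15z**3−697z**2−776z+7920 = ((1/3)z+10/3)(3z**4+21z**3−207z**2−525z+3300) + (14z**3+168z**2−126z−3080)
  3z**4+21z**3−207z**2−525z+3300 = ((3/14)z−15/14)(14z**3+168z**2−126z−3080) + (0)
Last nonzero remainder: 14z**3+168z**2−126z−3080. Dividing through by 14 gives the monic gcd z**3+12z**2−9z−220.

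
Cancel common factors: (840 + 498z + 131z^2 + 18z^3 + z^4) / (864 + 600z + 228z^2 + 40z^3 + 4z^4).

(35 + 12z + z^2)/(36 + 16z + 4z^2)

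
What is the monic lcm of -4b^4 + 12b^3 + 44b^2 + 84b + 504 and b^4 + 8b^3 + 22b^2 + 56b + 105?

b^5 + 2b^4 - 26b^3 - 76b^2 - 231b - 630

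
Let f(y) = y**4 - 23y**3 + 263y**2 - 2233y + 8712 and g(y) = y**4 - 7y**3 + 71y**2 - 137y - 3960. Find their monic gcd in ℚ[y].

Euclidean algorithm in ℚ[y]:
  y**4 - 23y**3 + 263y**2 - 2233y + 8712 = (y**4 - 7y**3 + 71y**2 - 137y - 3960) + (-16y**3 + 192y**2 - 2096y + 12672)
  y**4 - 7y**3 + 71y**2 - 137y - 3960 = (-(1/16)y - 5/16)(-16y**3 + 192y**2 - 2096y + 12672) + (0)
Last nonzero remainder: -16y**3 + 192y**2 - 2096y + 12672. Dividing through by -16 gives the monic gcd y**3 - 12y**2 + 131y - 792.

y**3 - 12y**2 + 131y - 792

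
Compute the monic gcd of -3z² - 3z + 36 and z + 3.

1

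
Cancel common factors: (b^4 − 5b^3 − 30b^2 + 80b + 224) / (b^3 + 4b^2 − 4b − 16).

(b^2 − 11b + 28)/(b − 2)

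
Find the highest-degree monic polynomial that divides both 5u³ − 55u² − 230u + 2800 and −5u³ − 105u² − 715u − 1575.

u + 7

By polynomial division,
  5u³ − 55u² − 230u + 2800 = (−1)(−5u³ − 105u² − 715u − 1575) + (−160u² − 945u + 1225)
  −5u³ − 105u² − 715u − 1575 = ((1/32)u + 483/1024)(−160u² − 945u + 1225) + (−(314925/1024)u − 2204475/1024)
  −160u² − 945u + 1225 = ((32768/62985)u − 7168/12597)(−(314925/1024)u − 2204475/1024) + (0)
Last nonzero remainder: −(314925/1024)u − 2204475/1024. Dividing through by −314925/1024 gives the monic gcd u + 7.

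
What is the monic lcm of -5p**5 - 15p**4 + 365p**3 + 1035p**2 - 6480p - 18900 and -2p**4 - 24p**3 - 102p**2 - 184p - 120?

p**7 + 7p**6 - 57p**5 - 487p**4 + 176p**3 + 8136p**2 + 20304p + 15120

Apply the Euclidean algorithm:
  -5p**5 - 15p**4 + 365p**3 + 1035p**2 - 6480p - 18900 = ((5/2)p - 45/2)(-2p**4 - 24p**3 - 102p**2 - 184p - 120) + (80p**3 - 800p**2 - 10320p - 21600)
  -2p**4 - 24p**3 - 102p**2 - 184p - 120 = (-(1/40)p - 11/20)(80p**3 - 800p**2 - 10320p - 21600) + (-800p**2 - 6400p - 12000)
  80p**3 - 800p**2 - 10320p - 21600 = (-(1/10)p + 9/5)(-800p**2 - 6400p - 12000) + (0)
Last nonzero remainder: -800p**2 - 6400p - 12000. Dividing through by -800 gives the monic gcd p**2 + 8p + 15.
Then lcm(f, g) = f·g / gcd(f, g); expanding and making the result monic gives the answer.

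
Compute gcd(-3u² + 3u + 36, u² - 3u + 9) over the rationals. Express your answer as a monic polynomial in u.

1

Repeated division with remainder:
  -3u² + 3u + 36 = (-3)(u² - 3u + 9) + (-6u + 63)
  u² - 3u + 9 = (-(1/6)u - 5/4)(-6u + 63) + (351/4)
  -6u + 63 = (-(8/117)u + 28/39)(351/4) + (0)
The last nonzero remainder is the constant 351/4, so the polynomials are coprime and gcd = 1.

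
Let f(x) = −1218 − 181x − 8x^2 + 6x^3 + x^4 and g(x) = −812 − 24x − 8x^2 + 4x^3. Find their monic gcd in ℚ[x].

29 + 5x + x^2

Apply the Euclidean algorithm:
  x^4 + 6x^3 − 8x^2 − 181x − 1218 = ((1/4)x + 2)(4x^3 − 8x^2 − 24x − 812) + (14x^2 + 70x + 406)
  4x^3 − 8x^2 − 24x − 812 = ((2/7)x − 2)(14x^2 + 70x + 406) + (0)
Last nonzero remainder: 14x^2 + 70x + 406. Dividing through by 14 gives the monic gcd x^2 + 5x + 29.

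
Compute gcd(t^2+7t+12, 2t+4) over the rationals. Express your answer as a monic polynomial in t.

1

Repeated division with remainder:
  t^2+7t+12 = ((1/2)t+5/2)(2t+4) + (2)
  2t+4 = (t+2)(2) + (0)
The last nonzero remainder is the constant 2, so the polynomials are coprime and gcd = 1.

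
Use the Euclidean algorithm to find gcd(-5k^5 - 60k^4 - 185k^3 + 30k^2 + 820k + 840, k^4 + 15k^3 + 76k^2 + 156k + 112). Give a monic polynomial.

By polynomial division,
  -5k^5 - 60k^4 - 185k^3 + 30k^2 + 820k + 840 = (-5k + 15)(k^4 + 15k^3 + 76k^2 + 156k + 112) + (-30k^3 - 330k^2 - 960k - 840)
  k^4 + 15k^3 + 76k^2 + 156k + 112 = (-(1/30)k - 2/15)(-30k^3 - 330k^2 - 960k - 840) + (0)
Last nonzero remainder: -30k^3 - 330k^2 - 960k - 840. Dividing through by -30 gives the monic gcd k^3 + 11k^2 + 32k + 28.

k^3 + 11k^2 + 32k + 28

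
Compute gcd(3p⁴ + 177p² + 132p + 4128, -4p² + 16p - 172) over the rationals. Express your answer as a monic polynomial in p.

p² - 4p + 43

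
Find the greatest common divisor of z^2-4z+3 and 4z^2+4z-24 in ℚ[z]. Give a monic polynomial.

1

By polynomial division,
  z^2-4z+3 = (1/4)(4z^2+4z-24) + (-5z+9)
  4z^2+4z-24 = (-(4/5)z-56/25)(-5z+9) + (-96/25)
  -5z+9 = ((125/96)z-75/32)(-96/25) + (0)
The last nonzero remainder is the constant -96/25, so the polynomials are coprime and gcd = 1.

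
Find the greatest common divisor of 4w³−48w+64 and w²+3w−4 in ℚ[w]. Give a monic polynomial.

w+4

Euclidean algorithm in ℚ[w]:
  4w³−48w+64 = (4w−12)(w²+3w−4) + (4w+16)
  w²+3w−4 = ((1/4)w−1/4)(4w+16) + (0)
Last nonzero remainder: 4w+16. Dividing through by 4 gives the monic gcd w+4.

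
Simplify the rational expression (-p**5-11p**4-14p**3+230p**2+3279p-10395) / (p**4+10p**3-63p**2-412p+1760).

Apply the Euclidean algorithm:
  -p**5-11p**4-14p**3+230p**2+3279p-10395 = (-p-1)(p**4+10p**3-63p**2-412p+1760) + (-67p**3-245p**2+4627p-8635)
  p**4+10p**3-63p**2-412p+1760 = (-(1/67)p-425/4489)(-67p**3-245p**2+4627p-8635) + (-(76923/4489)p**2-(461538/4489)p+4230765/4489)
  -67p**3-245p**2+4627p-8635 = ((300763/76923)p-704773/76923)(-(76923/4489)p**2-(461538/4489)p+4230765/4489) + (0)
Last nonzero remainder: -(76923/4489)p**2-(461538/4489)p+4230765/4489. Dividing through by -76923/4489 gives the monic gcd p**2+6p-55.
Cancel p**2+6p-55 from numerator and denominator to get the reduced form.

(-p**3-5p**2-39p+189)/(p**2+4p-32)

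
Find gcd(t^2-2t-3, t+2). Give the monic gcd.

1

Apply the Euclidean algorithm:
  t^2-2t-3 = (t-4)(t+2) + (5)
  t+2 = ((1/5)t+2/5)(5) + (0)
The last nonzero remainder is the constant 5, so the polynomials are coprime and gcd = 1.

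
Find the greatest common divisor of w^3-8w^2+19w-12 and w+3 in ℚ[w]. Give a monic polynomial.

Apply the Euclidean algorithm:
  w^3-8w^2+19w-12 = (w^2-11w+52)(w+3) + (-168)
  w+3 = (-(1/168)w-1/56)(-168) + (0)
The last nonzero remainder is the constant -168, so the polynomials are coprime and gcd = 1.

1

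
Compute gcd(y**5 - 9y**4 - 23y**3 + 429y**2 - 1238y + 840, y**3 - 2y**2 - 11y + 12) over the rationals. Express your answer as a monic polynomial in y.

y**2 - 5y + 4

By polynomial division,
  y**5 - 9y**4 - 23y**3 + 429y**2 - 1238y + 840 = (y**2 - 7y - 26)(y**3 - 2y**2 - 11y + 12) + (288y**2 - 1440y + 1152)
  y**3 - 2y**2 - 11y + 12 = ((1/288)y + 1/96)(288y**2 - 1440y + 1152) + (0)
Last nonzero remainder: 288y**2 - 1440y + 1152. Dividing through by 288 gives the monic gcd y**2 - 5y + 4.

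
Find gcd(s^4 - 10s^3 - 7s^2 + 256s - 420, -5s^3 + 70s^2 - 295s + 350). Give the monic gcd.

Apply the Euclidean algorithm:
  s^4 - 10s^3 - 7s^2 + 256s - 420 = (-(1/5)s - 4/5)(-5s^3 + 70s^2 - 295s + 350) + (-10s^2 + 90s - 140)
  -5s^3 + 70s^2 - 295s + 350 = ((1/2)s - 5/2)(-10s^2 + 90s - 140) + (0)
Last nonzero remainder: -10s^2 + 90s - 140. Dividing through by -10 gives the monic gcd s^2 - 9s + 14.

s^2 - 9s + 14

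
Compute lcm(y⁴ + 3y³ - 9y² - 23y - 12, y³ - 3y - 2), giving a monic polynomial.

Apply the Euclidean algorithm:
  y⁴ + 3y³ - 9y² - 23y - 12 = (y + 3)(y³ - 3y - 2) + (-6y² - 12y - 6)
  y³ - 3y - 2 = (-(1/6)y + 1/3)(-6y² - 12y - 6) + (0)
Last nonzero remainder: -6y² - 12y - 6. Dividing through by -6 gives the monic gcd y² + 2y + 1.
Then lcm(f, g) = f·g / gcd(f, g); expanding and making the result monic gives the answer.

y⁵ + y⁴ - 15y³ - 5y² + 34y + 24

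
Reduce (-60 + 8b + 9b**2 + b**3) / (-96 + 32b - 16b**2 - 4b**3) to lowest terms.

(10 - 3b - b**2)/(16 - 8b + 4b**2)

Apply the Euclidean algorithm:
  b**3 + 9b**2 + 8b - 60 = (-1/4)(-4b**3 - 16b**2 + 32b - 96) + (5b**2 + 16b - 84)
  -4b**3 - 16b**2 + 32b - 96 = (-(4/5)b - 16/25)(5b**2 + 16b - 84) + (-(624/25)b - 3744/25)
  5b**2 + 16b - 84 = (-(125/624)b + 175/312)(-(624/25)b - 3744/25) + (0)
Last nonzero remainder: -(624/25)b - 3744/25. Dividing through by -624/25 gives the monic gcd b + 6.
Cancel b + 6 from numerator and denominator to get the reduced form.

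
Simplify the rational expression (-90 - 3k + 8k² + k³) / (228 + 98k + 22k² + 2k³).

Euclidean algorithm in ℚ[k]:
  k³ + 8k² - 3k - 90 = (1/2)(2k³ + 22k² + 98k + 228) + (-3k² - 52k - 204)
  2k³ + 22k² + 98k + 228 = (-(2/3)k + 38/9)(-3k² - 52k - 204) + ((1634/9)k + 3268/3)
  -3k² - 52k - 204 = (-(27/1634)k - 153/817)((1634/9)k + 3268/3) + (0)
Last nonzero remainder: (1634/9)k + 3268/3. Dividing through by 1634/9 gives the monic gcd k + 6.
Cancel k + 6 from numerator and denominator to get the reduced form.

(-15 + 2k + k²)/(38 + 10k + 2k²)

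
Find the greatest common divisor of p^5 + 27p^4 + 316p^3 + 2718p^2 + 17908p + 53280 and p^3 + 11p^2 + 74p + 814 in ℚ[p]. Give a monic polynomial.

p^2 + 74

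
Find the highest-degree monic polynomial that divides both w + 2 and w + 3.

Euclidean algorithm in ℚ[w]:
  w + 2 = (w + 3) + (-1)
  w + 3 = (-w - 3)(-1) + (0)
The last nonzero remainder is the constant -1, so the polynomials are coprime and gcd = 1.

1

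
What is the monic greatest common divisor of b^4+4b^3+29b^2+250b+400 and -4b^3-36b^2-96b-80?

By polynomial division,
  b^4+4b^3+29b^2+250b+400 = (-(1/4)b+5/4)(-4b^3-36b^2-96b-80) + (50b^2+350b+500)
  -4b^3-36b^2-96b-80 = (-(2/25)b-4/25)(50b^2+350b+500) + (0)
Last nonzero remainder: 50b^2+350b+500. Dividing through by 50 gives the monic gcd b^2+7b+10.

b^2+7b+10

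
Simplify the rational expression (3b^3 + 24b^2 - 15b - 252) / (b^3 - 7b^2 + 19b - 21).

Apply the Euclidean algorithm:
  3b^3 + 24b^2 - 15b - 252 = (3)(b^3 - 7b^2 + 19b - 21) + (45b^2 - 72b - 189)
  b^3 - 7b^2 + 19b - 21 = ((1/45)b - 3/25)(45b^2 - 72b - 189) + ((364/25)b - 1092/25)
  45b^2 - 72b - 189 = ((1125/364)b + 225/52)((364/25)b - 1092/25) + (0)
Last nonzero remainder: (364/25)b - 1092/25. Dividing through by 364/25 gives the monic gcd b - 3.
Cancel b - 3 from numerator and denominator to get the reduced form.

(3b^2 + 33b + 84)/(b^2 - 4b + 7)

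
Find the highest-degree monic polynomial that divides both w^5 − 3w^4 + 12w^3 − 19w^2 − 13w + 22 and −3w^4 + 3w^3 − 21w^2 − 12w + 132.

Repeated division with remainder:
  w^5 − 3w^4 + 12w^3 − 19w^2 − 13w + 22 = (−(1/3)w + 2/3)(−3w^4 + 3w^3 − 21w^2 − 12w + 132) + (3w^3 − 9w^2 + 39w − 66)
  −3w^4 + 3w^3 − 21w^2 − 12w + 132 = (−w − 2)(3w^3 − 9w^2 + 39w − 66) + (0)
Last nonzero remainder: 3w^3 − 9w^2 + 39w − 66. Dividing through by 3 gives the monic gcd w^3 − 3w^2 + 13w − 22.

w^3 − 3w^2 + 13w − 22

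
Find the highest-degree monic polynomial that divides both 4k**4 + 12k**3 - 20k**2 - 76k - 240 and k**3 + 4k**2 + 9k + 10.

By polynomial division,
  4k**4 + 12k**3 - 20k**2 - 76k - 240 = (4k - 4)(k**3 + 4k**2 + 9k + 10) + (-40k**2 - 80k - 200)
  k**3 + 4k**2 + 9k + 10 = (-(1/40)k - 1/20)(-40k**2 - 80k - 200) + (0)
Last nonzero remainder: -40k**2 - 80k - 200. Dividing through by -40 gives the monic gcd k**2 + 2k + 5.

k**2 + 2k + 5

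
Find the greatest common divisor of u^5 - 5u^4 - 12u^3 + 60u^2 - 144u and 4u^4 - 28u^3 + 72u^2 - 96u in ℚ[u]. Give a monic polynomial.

Euclidean algorithm in ℚ[u]:
  u^5 - 5u^4 - 12u^3 + 60u^2 - 144u = ((1/4)u + 1/2)(4u^4 - 28u^3 + 72u^2 - 96u) + (-16u^3 + 48u^2 - 96u)
  4u^4 - 28u^3 + 72u^2 - 96u = (-(1/4)u + 1)(-16u^3 + 48u^2 - 96u) + (0)
Last nonzero remainder: -16u^3 + 48u^2 - 96u. Dividing through by -16 gives the monic gcd u^3 - 3u^2 + 6u.

u^3 - 3u^2 + 6u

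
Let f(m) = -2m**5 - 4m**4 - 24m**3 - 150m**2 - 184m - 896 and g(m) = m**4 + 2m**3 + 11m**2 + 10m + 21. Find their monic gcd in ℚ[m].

By polynomial division,
  -2m**5 - 4m**4 - 24m**3 - 150m**2 - 184m - 896 = (-2m)(m**4 + 2m**3 + 11m**2 + 10m + 21) + (-2m**3 - 130m**2 - 142m - 896)
  m**4 + 2m**3 + 11m**2 + 10m + 21 = (-(1/2)m + 63/2)(-2m**3 - 130m**2 - 142m - 896) + (4035m**2 + 4035m + 28245)
  -2m**3 - 130m**2 - 142m - 896 = (-(2/4035)m - 128/4035)(4035m**2 + 4035m + 28245) + (0)
Last nonzero remainder: 4035m**2 + 4035m + 28245. Dividing through by 4035 gives the monic gcd m**2 + m + 7.

m**2 + m + 7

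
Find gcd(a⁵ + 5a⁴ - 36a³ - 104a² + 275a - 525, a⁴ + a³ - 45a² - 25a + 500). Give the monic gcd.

Repeated division with remainder:
  a⁵ + 5a⁴ - 36a³ - 104a² + 275a - 525 = (a + 4)(a⁴ + a³ - 45a² - 25a + 500) + (5a³ + 101a² - 125a - 2525)
  a⁴ + a³ - 45a² - 25a + 500 = ((1/5)a - 96/25)(5a³ + 101a² - 125a - 2525) + ((9196/25)a² - 9196)
  5a³ + 101a² - 125a - 2525 = ((125/9196)a + 2525/9196)((9196/25)a² - 9196) + (0)
Last nonzero remainder: (9196/25)a² - 9196. Dividing through by 9196/25 gives the monic gcd a² - 25.

a² - 25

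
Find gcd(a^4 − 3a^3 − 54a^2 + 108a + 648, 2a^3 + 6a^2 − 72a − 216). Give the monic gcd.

a^3 + 3a^2 − 36a − 108

Apply the Euclidean algorithm:
  a^4 − 3a^3 − 54a^2 + 108a + 648 = ((1/2)a − 3)(2a^3 + 6a^2 − 72a − 216) + (0)
Last nonzero remainder: 2a^3 + 6a^2 − 72a − 216. Dividing through by 2 gives the monic gcd a^3 + 3a^2 − 36a − 108.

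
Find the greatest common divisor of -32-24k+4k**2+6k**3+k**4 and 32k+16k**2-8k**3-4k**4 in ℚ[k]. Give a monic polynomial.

-8-4k+2k**2+k**3

By polynomial division,
  k**4+6k**3+4k**2-24k-32 = (-1/4)(-4k**4-8k**3+16k**2+32k) + (4k**3+8k**2-16k-32)
  -4k**4-8k**3+16k**2+32k = (-k)(4k**3+8k**2-16k-32) + (0)
Last nonzero remainder: 4k**3+8k**2-16k-32. Dividing through by 4 gives the monic gcd k**3+2k**2-4k-8.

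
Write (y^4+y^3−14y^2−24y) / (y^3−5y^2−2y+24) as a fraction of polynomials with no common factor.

Euclidean algorithm in ℚ[y]:
  y^4+y^3−14y^2−24y = (y+6)(y^3−5y^2−2y+24) + (18y^2−36y−144)
  y^3−5y^2−2y+24 = ((1/18)y−1/6)(18y^2−36y−144) + (0)
Last nonzero remainder: 18y^2−36y−144. Dividing through by 18 gives the monic gcd y^2−2y−8.
Cancel y^2−2y−8 from numerator and denominator to get the reduced form.

(y^2+3y)/(y−3)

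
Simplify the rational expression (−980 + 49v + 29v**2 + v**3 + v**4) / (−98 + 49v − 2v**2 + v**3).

(−20 + v + v**2)/(−2 + v)

Apply the Euclidean algorithm:
  v**4 + v**3 + 29v**2 + 49v − 980 = (v + 3)(v**3 − 2v**2 + 49v − 98) + (−14v**2 − 686)
  v**3 − 2v**2 + 49v − 98 = (−(1/14)v + 1/7)(−14v**2 − 686) + (0)
Last nonzero remainder: −14v**2 − 686. Dividing through by −14 gives the monic gcd v**2 + 49.
Cancel v**2 + 49 from numerator and denominator to get the reduced form.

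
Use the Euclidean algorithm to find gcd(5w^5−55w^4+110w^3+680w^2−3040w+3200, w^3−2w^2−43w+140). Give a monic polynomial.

By polynomial division,
  5w^5−55w^4+110w^3+680w^2−3040w+3200 = (5w^2−45w+235)(w^3−2w^2−43w+140) + (−1485w^2+13365w−29700)
  w^3−2w^2−43w+140 = (−(1/1485)w−7/1485)(−1485w^2+13365w−29700) + (0)
Last nonzero remainder: −1485w^2+13365w−29700. Dividing through by −1485 gives the monic gcd w^2−9w+20.

w^2−9w+20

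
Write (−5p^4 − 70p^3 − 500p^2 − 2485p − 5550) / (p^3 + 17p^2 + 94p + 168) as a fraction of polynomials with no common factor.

(−5p^3 − 40p^2 − 260p − 925)/(p^2 + 11p + 28)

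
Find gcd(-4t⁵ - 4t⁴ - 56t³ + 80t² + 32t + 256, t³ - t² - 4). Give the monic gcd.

Repeated division with remainder:
  -4t⁵ - 4t⁴ - 56t³ + 80t² + 32t + 256 = (-4t² - 8t - 64)(t³ - t² - 4) + (0)
The last nonzero remainder t³ - t² - 4 is already monic.

t³ - t² - 4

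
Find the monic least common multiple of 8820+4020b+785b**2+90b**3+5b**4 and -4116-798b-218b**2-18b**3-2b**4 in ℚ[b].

74088+39060b+10770b**2+2031b**3+253b**4+21b**5+b**6

Apply the Euclidean algorithm:
  5b**4+90b**3+785b**2+4020b+8820 = (-5/2)(-2b**4-18b**3-218b**2-798b-4116) + (45b**3+240b**2+2025b-1470)
  -2b**4-18b**3-218b**2-798b-4116 = (-(2/45)b-22/135)(45b**3+240b**2+2025b-1470) + (-(800/9)b**2-(1600/3)b-39200/9)
  45b**3+240b**2+2025b-1470 = (-(81/160)b+27/80)(-(800/9)b**2-(1600/3)b-39200/9) + (0)
Last nonzero remainder: -(800/9)b**2-(1600/3)b-39200/9. Dividing through by -800/9 gives the monic gcd b**2+6b+49.
Then lcm(f, g) = f·g / gcd(f, g); expanding and making the result monic gives the answer.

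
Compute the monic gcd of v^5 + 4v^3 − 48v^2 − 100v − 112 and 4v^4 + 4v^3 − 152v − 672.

Apply the Euclidean algorithm:
  v^5 + 4v^3 − 48v^2 − 100v − 112 = ((1/4)v − 1/4)(4v^4 + 4v^3 − 152v − 672) + (5v^3 − 10v^2 + 30v − 280)
  4v^4 + 4v^3 − 152v − 672 = ((4/5)v + 12/5)(5v^3 − 10v^2 + 30v − 280) + (0)
Last nonzero remainder: 5v^3 − 10v^2 + 30v − 280. Dividing through by 5 gives the monic gcd v^3 − 2v^2 + 6v − 56.

v^3 − 2v^2 + 6v − 56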